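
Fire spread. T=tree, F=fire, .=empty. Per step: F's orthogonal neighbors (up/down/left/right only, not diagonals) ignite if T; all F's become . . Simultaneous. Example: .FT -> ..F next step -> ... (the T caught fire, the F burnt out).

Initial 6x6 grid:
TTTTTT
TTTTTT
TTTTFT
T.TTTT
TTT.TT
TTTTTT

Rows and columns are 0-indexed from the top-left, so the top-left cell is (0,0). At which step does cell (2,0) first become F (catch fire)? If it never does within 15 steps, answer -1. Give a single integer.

Step 1: cell (2,0)='T' (+4 fires, +1 burnt)
Step 2: cell (2,0)='T' (+7 fires, +4 burnt)
Step 3: cell (2,0)='T' (+7 fires, +7 burnt)
Step 4: cell (2,0)='F' (+6 fires, +7 burnt)
  -> target ignites at step 4
Step 5: cell (2,0)='.' (+5 fires, +6 burnt)
Step 6: cell (2,0)='.' (+3 fires, +5 burnt)
Step 7: cell (2,0)='.' (+1 fires, +3 burnt)
Step 8: cell (2,0)='.' (+0 fires, +1 burnt)
  fire out at step 8

4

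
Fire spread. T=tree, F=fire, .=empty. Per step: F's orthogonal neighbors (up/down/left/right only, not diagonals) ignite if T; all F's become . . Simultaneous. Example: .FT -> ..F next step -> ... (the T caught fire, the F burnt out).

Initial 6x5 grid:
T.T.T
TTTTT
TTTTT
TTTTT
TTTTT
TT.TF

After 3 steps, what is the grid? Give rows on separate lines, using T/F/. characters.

Step 1: 2 trees catch fire, 1 burn out
  T.T.T
  TTTTT
  TTTTT
  TTTTT
  TTTTF
  TT.F.
Step 2: 2 trees catch fire, 2 burn out
  T.T.T
  TTTTT
  TTTTT
  TTTTF
  TTTF.
  TT...
Step 3: 3 trees catch fire, 2 burn out
  T.T.T
  TTTTT
  TTTTF
  TTTF.
  TTF..
  TT...

T.T.T
TTTTT
TTTTF
TTTF.
TTF..
TT...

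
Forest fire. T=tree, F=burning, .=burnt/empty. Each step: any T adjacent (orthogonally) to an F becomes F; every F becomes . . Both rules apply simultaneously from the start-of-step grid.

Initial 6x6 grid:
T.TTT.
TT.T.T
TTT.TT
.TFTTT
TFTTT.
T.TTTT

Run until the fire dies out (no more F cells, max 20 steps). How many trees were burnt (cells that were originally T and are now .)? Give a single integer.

Answer: 22

Derivation:
Step 1: +5 fires, +2 burnt (F count now 5)
Step 2: +5 fires, +5 burnt (F count now 5)
Step 3: +6 fires, +5 burnt (F count now 6)
Step 4: +3 fires, +6 burnt (F count now 3)
Step 5: +3 fires, +3 burnt (F count now 3)
Step 6: +0 fires, +3 burnt (F count now 0)
Fire out after step 6
Initially T: 26, now '.': 32
Total burnt (originally-T cells now '.'): 22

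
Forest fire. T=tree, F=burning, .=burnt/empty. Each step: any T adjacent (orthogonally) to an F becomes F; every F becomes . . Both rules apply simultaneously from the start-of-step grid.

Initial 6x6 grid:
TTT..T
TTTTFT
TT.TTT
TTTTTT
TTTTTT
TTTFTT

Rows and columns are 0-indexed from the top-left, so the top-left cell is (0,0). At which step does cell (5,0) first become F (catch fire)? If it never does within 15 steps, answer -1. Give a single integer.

Step 1: cell (5,0)='T' (+6 fires, +2 burnt)
Step 2: cell (5,0)='T' (+10 fires, +6 burnt)
Step 3: cell (5,0)='F' (+7 fires, +10 burnt)
  -> target ignites at step 3
Step 4: cell (5,0)='.' (+5 fires, +7 burnt)
Step 5: cell (5,0)='.' (+3 fires, +5 burnt)
Step 6: cell (5,0)='.' (+0 fires, +3 burnt)
  fire out at step 6

3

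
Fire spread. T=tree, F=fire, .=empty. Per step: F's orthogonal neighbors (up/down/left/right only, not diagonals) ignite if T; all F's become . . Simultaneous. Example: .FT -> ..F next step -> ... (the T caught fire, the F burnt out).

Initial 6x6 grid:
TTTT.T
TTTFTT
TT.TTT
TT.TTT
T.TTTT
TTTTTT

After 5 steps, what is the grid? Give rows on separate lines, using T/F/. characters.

Step 1: 4 trees catch fire, 1 burn out
  TTTF.T
  TTF.FT
  TT.FTT
  TT.TTT
  T.TTTT
  TTTTTT
Step 2: 5 trees catch fire, 4 burn out
  TTF..T
  TF...F
  TT..FT
  TT.FTT
  T.TTTT
  TTTTTT
Step 3: 7 trees catch fire, 5 burn out
  TF...F
  F.....
  TF...F
  TT..FT
  T.TFTT
  TTTTTT
Step 4: 7 trees catch fire, 7 burn out
  F.....
  ......
  F.....
  TF...F
  T.F.FT
  TTTFTT
Step 5: 4 trees catch fire, 7 burn out
  ......
  ......
  ......
  F.....
  T....F
  TTF.FT

......
......
......
F.....
T....F
TTF.FT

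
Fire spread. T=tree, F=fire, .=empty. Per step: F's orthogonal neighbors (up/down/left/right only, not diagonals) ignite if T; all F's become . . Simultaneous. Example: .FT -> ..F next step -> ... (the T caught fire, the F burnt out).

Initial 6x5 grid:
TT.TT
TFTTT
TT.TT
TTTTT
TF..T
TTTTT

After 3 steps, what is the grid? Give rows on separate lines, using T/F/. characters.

Step 1: 7 trees catch fire, 2 burn out
  TF.TT
  F.FTT
  TF.TT
  TFTTT
  F...T
  TFTTT
Step 2: 7 trees catch fire, 7 burn out
  F..TT
  ...FT
  F..TT
  F.FTT
  ....T
  F.FTT
Step 3: 5 trees catch fire, 7 burn out
  ...FT
  ....F
  ...FT
  ...FT
  ....T
  ...FT

...FT
....F
...FT
...FT
....T
...FT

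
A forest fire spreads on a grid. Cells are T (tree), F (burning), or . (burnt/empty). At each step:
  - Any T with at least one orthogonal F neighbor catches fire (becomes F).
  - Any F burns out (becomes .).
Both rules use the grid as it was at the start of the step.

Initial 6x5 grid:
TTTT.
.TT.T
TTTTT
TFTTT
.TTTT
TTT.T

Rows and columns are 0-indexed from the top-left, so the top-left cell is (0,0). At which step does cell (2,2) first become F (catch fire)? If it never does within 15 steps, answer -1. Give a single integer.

Step 1: cell (2,2)='T' (+4 fires, +1 burnt)
Step 2: cell (2,2)='F' (+6 fires, +4 burnt)
  -> target ignites at step 2
Step 3: cell (2,2)='.' (+7 fires, +6 burnt)
Step 4: cell (2,2)='.' (+4 fires, +7 burnt)
Step 5: cell (2,2)='.' (+3 fires, +4 burnt)
Step 6: cell (2,2)='.' (+0 fires, +3 burnt)
  fire out at step 6

2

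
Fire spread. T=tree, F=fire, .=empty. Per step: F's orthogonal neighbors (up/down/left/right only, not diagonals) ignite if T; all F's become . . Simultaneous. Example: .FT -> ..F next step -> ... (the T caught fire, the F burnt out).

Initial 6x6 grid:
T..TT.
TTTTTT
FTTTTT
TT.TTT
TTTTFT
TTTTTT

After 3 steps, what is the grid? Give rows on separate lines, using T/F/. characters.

Step 1: 7 trees catch fire, 2 burn out
  T..TT.
  FTTTTT
  .FTTTT
  FT.TFT
  TTTF.F
  TTTTFT
Step 2: 11 trees catch fire, 7 burn out
  F..TT.
  .FTTTT
  ..FTFT
  .F.F.F
  FTF...
  TTTF.F
Step 3: 7 trees catch fire, 11 burn out
  ...TT.
  ..FTFT
  ...F.F
  ......
  .F....
  FTF...

...TT.
..FTFT
...F.F
......
.F....
FTF...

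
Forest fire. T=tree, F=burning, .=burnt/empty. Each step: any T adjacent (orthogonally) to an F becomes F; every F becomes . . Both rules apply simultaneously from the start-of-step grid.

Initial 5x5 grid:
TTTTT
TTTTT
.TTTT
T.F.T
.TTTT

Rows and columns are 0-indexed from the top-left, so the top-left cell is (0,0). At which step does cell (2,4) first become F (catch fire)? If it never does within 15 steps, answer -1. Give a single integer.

Step 1: cell (2,4)='T' (+2 fires, +1 burnt)
Step 2: cell (2,4)='T' (+5 fires, +2 burnt)
Step 3: cell (2,4)='F' (+5 fires, +5 burnt)
  -> target ignites at step 3
Step 4: cell (2,4)='.' (+5 fires, +5 burnt)
Step 5: cell (2,4)='.' (+2 fires, +5 burnt)
Step 6: cell (2,4)='.' (+0 fires, +2 burnt)
  fire out at step 6

3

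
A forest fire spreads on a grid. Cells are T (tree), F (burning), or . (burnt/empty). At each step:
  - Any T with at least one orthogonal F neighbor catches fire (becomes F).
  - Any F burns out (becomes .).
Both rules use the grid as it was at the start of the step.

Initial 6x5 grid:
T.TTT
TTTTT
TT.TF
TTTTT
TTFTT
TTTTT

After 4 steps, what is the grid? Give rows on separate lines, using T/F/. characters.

Step 1: 7 trees catch fire, 2 burn out
  T.TTT
  TTTTF
  TT.F.
  TTFTF
  TF.FT
  TTFTT
Step 2: 8 trees catch fire, 7 burn out
  T.TTF
  TTTF.
  TT...
  TF.F.
  F...F
  TF.FT
Step 3: 6 trees catch fire, 8 burn out
  T.TF.
  TTF..
  TF...
  F....
  .....
  F...F
Step 4: 3 trees catch fire, 6 burn out
  T.F..
  TF...
  F....
  .....
  .....
  .....

T.F..
TF...
F....
.....
.....
.....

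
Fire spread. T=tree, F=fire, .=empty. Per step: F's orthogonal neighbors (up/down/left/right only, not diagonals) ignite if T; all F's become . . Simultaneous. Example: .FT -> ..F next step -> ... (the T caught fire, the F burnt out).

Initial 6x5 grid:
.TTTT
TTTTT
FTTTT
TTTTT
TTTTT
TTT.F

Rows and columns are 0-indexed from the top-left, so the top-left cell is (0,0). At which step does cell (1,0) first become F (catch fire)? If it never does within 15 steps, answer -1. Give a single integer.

Step 1: cell (1,0)='F' (+4 fires, +2 burnt)
  -> target ignites at step 1
Step 2: cell (1,0)='.' (+6 fires, +4 burnt)
Step 3: cell (1,0)='.' (+9 fires, +6 burnt)
Step 4: cell (1,0)='.' (+5 fires, +9 burnt)
Step 5: cell (1,0)='.' (+2 fires, +5 burnt)
Step 6: cell (1,0)='.' (+0 fires, +2 burnt)
  fire out at step 6

1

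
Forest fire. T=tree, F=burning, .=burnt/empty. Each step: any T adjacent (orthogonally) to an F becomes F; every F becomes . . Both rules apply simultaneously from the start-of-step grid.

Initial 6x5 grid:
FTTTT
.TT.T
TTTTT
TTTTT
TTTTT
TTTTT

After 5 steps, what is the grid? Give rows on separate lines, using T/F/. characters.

Step 1: 1 trees catch fire, 1 burn out
  .FTTT
  .TT.T
  TTTTT
  TTTTT
  TTTTT
  TTTTT
Step 2: 2 trees catch fire, 1 burn out
  ..FTT
  .FT.T
  TTTTT
  TTTTT
  TTTTT
  TTTTT
Step 3: 3 trees catch fire, 2 burn out
  ...FT
  ..F.T
  TFTTT
  TTTTT
  TTTTT
  TTTTT
Step 4: 4 trees catch fire, 3 burn out
  ....F
  ....T
  F.FTT
  TFTTT
  TTTTT
  TTTTT
Step 5: 5 trees catch fire, 4 burn out
  .....
  ....F
  ...FT
  F.FTT
  TFTTT
  TTTTT

.....
....F
...FT
F.FTT
TFTTT
TTTTT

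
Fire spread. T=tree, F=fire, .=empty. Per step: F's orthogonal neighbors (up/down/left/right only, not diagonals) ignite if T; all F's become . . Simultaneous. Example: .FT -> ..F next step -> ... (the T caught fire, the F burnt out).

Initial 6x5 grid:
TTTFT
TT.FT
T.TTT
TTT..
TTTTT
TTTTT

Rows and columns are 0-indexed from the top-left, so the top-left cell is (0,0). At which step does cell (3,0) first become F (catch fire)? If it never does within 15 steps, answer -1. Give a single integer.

Step 1: cell (3,0)='T' (+4 fires, +2 burnt)
Step 2: cell (3,0)='T' (+3 fires, +4 burnt)
Step 3: cell (3,0)='T' (+3 fires, +3 burnt)
Step 4: cell (3,0)='T' (+3 fires, +3 burnt)
Step 5: cell (3,0)='F' (+5 fires, +3 burnt)
  -> target ignites at step 5
Step 6: cell (3,0)='.' (+4 fires, +5 burnt)
Step 7: cell (3,0)='.' (+2 fires, +4 burnt)
Step 8: cell (3,0)='.' (+0 fires, +2 burnt)
  fire out at step 8

5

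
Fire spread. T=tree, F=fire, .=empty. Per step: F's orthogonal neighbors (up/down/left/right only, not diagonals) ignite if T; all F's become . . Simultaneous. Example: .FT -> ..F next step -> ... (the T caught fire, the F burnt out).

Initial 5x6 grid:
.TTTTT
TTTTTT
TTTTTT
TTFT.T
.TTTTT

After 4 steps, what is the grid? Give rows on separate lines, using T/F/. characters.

Step 1: 4 trees catch fire, 1 burn out
  .TTTTT
  TTTTTT
  TTFTTT
  TF.F.T
  .TFTTT
Step 2: 6 trees catch fire, 4 burn out
  .TTTTT
  TTFTTT
  TF.FTT
  F....T
  .F.FTT
Step 3: 6 trees catch fire, 6 burn out
  .TFTTT
  TF.FTT
  F...FT
  .....T
  ....FT
Step 4: 6 trees catch fire, 6 burn out
  .F.FTT
  F...FT
  .....F
  .....T
  .....F

.F.FTT
F...FT
.....F
.....T
.....F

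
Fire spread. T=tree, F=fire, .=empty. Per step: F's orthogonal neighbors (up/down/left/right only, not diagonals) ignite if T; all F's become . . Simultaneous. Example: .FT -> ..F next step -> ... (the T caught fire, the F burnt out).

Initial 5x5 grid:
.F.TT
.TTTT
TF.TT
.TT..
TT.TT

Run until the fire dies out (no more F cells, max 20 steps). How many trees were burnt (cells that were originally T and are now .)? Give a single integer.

Step 1: +3 fires, +2 burnt (F count now 3)
Step 2: +3 fires, +3 burnt (F count now 3)
Step 3: +2 fires, +3 burnt (F count now 2)
Step 4: +3 fires, +2 burnt (F count now 3)
Step 5: +2 fires, +3 burnt (F count now 2)
Step 6: +0 fires, +2 burnt (F count now 0)
Fire out after step 6
Initially T: 15, now '.': 23
Total burnt (originally-T cells now '.'): 13

Answer: 13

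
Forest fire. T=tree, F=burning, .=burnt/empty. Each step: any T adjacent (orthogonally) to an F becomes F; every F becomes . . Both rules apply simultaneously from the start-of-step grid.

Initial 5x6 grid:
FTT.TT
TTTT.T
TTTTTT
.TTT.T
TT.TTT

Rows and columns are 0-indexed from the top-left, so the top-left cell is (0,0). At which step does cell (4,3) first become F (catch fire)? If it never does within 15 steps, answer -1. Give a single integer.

Step 1: cell (4,3)='T' (+2 fires, +1 burnt)
Step 2: cell (4,3)='T' (+3 fires, +2 burnt)
Step 3: cell (4,3)='T' (+2 fires, +3 burnt)
Step 4: cell (4,3)='T' (+3 fires, +2 burnt)
Step 5: cell (4,3)='T' (+3 fires, +3 burnt)
Step 6: cell (4,3)='T' (+3 fires, +3 burnt)
Step 7: cell (4,3)='F' (+2 fires, +3 burnt)
  -> target ignites at step 7
Step 8: cell (4,3)='.' (+3 fires, +2 burnt)
Step 9: cell (4,3)='.' (+2 fires, +3 burnt)
Step 10: cell (4,3)='.' (+1 fires, +2 burnt)
Step 11: cell (4,3)='.' (+0 fires, +1 burnt)
  fire out at step 11

7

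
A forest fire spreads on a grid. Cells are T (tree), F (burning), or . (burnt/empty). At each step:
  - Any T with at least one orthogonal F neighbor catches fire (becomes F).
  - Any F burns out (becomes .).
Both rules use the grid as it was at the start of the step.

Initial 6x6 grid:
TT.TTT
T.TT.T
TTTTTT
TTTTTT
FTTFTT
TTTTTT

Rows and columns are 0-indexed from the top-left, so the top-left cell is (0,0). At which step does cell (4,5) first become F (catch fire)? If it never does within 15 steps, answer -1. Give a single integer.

Step 1: cell (4,5)='T' (+7 fires, +2 burnt)
Step 2: cell (4,5)='F' (+9 fires, +7 burnt)
  -> target ignites at step 2
Step 3: cell (4,5)='.' (+7 fires, +9 burnt)
Step 4: cell (4,5)='.' (+4 fires, +7 burnt)
Step 5: cell (4,5)='.' (+3 fires, +4 burnt)
Step 6: cell (4,5)='.' (+1 fires, +3 burnt)
Step 7: cell (4,5)='.' (+0 fires, +1 burnt)
  fire out at step 7

2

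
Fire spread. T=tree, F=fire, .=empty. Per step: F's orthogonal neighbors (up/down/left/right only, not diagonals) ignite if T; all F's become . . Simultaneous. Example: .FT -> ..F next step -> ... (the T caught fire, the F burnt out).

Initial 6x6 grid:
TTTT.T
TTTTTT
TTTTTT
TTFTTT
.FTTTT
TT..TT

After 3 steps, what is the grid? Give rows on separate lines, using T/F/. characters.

Step 1: 5 trees catch fire, 2 burn out
  TTTT.T
  TTTTTT
  TTFTTT
  TF.FTT
  ..FTTT
  TF..TT
Step 2: 7 trees catch fire, 5 burn out
  TTTT.T
  TTFTTT
  TF.FTT
  F...FT
  ...FTT
  F...TT
Step 3: 7 trees catch fire, 7 burn out
  TTFT.T
  TF.FTT
  F...FT
  .....F
  ....FT
  ....TT

TTFT.T
TF.FTT
F...FT
.....F
....FT
....TT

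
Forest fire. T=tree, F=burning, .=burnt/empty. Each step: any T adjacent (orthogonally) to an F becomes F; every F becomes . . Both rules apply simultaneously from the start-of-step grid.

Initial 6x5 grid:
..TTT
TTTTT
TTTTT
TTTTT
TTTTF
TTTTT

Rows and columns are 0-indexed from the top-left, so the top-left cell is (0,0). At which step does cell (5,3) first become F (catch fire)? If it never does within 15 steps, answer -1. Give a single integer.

Step 1: cell (5,3)='T' (+3 fires, +1 burnt)
Step 2: cell (5,3)='F' (+4 fires, +3 burnt)
  -> target ignites at step 2
Step 3: cell (5,3)='.' (+5 fires, +4 burnt)
Step 4: cell (5,3)='.' (+6 fires, +5 burnt)
Step 5: cell (5,3)='.' (+5 fires, +6 burnt)
Step 6: cell (5,3)='.' (+3 fires, +5 burnt)
Step 7: cell (5,3)='.' (+1 fires, +3 burnt)
Step 8: cell (5,3)='.' (+0 fires, +1 burnt)
  fire out at step 8

2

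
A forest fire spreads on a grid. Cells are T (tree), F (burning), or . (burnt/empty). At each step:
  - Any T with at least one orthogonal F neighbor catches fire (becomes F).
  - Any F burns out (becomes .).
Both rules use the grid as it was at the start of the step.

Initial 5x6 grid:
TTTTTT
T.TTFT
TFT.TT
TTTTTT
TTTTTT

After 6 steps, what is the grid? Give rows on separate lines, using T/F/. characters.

Step 1: 7 trees catch fire, 2 burn out
  TTTTFT
  T.TF.F
  F.F.FT
  TFTTTT
  TTTTTT
Step 2: 9 trees catch fire, 7 burn out
  TTTF.F
  F.F...
  .....F
  F.FTFT
  TFTTTT
Step 3: 7 trees catch fire, 9 burn out
  FTF...
  ......
  ......
  ...F.F
  F.FTFT
Step 4: 3 trees catch fire, 7 burn out
  .F....
  ......
  ......
  ......
  ...F.F
Step 5: 0 trees catch fire, 3 burn out
  ......
  ......
  ......
  ......
  ......
Step 6: 0 trees catch fire, 0 burn out
  ......
  ......
  ......
  ......
  ......

......
......
......
......
......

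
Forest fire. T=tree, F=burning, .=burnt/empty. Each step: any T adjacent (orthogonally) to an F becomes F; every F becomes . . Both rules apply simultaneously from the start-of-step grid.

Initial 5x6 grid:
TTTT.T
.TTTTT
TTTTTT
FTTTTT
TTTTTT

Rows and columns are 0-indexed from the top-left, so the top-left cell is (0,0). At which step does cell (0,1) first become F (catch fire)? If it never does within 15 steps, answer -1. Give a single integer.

Step 1: cell (0,1)='T' (+3 fires, +1 burnt)
Step 2: cell (0,1)='T' (+3 fires, +3 burnt)
Step 3: cell (0,1)='T' (+4 fires, +3 burnt)
Step 4: cell (0,1)='F' (+5 fires, +4 burnt)
  -> target ignites at step 4
Step 5: cell (0,1)='.' (+6 fires, +5 burnt)
Step 6: cell (0,1)='.' (+4 fires, +6 burnt)
Step 7: cell (0,1)='.' (+1 fires, +4 burnt)
Step 8: cell (0,1)='.' (+1 fires, +1 burnt)
Step 9: cell (0,1)='.' (+0 fires, +1 burnt)
  fire out at step 9

4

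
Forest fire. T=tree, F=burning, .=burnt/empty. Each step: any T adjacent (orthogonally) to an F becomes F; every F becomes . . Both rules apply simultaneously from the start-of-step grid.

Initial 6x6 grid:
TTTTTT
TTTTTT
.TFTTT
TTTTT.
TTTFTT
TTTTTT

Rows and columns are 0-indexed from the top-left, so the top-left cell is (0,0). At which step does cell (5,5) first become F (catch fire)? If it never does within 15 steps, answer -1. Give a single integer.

Step 1: cell (5,5)='T' (+8 fires, +2 burnt)
Step 2: cell (5,5)='T' (+10 fires, +8 burnt)
Step 3: cell (5,5)='F' (+9 fires, +10 burnt)
  -> target ignites at step 3
Step 4: cell (5,5)='.' (+4 fires, +9 burnt)
Step 5: cell (5,5)='.' (+1 fires, +4 burnt)
Step 6: cell (5,5)='.' (+0 fires, +1 burnt)
  fire out at step 6

3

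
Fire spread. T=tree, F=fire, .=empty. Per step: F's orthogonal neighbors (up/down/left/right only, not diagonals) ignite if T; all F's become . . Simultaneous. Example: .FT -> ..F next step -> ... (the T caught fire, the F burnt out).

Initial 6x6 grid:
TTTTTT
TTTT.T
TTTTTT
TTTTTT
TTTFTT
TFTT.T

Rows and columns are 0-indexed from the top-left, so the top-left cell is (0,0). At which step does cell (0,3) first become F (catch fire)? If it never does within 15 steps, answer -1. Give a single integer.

Step 1: cell (0,3)='T' (+7 fires, +2 burnt)
Step 2: cell (0,3)='T' (+6 fires, +7 burnt)
Step 3: cell (0,3)='T' (+7 fires, +6 burnt)
Step 4: cell (0,3)='F' (+5 fires, +7 burnt)
  -> target ignites at step 4
Step 5: cell (0,3)='.' (+5 fires, +5 burnt)
Step 6: cell (0,3)='.' (+2 fires, +5 burnt)
Step 7: cell (0,3)='.' (+0 fires, +2 burnt)
  fire out at step 7

4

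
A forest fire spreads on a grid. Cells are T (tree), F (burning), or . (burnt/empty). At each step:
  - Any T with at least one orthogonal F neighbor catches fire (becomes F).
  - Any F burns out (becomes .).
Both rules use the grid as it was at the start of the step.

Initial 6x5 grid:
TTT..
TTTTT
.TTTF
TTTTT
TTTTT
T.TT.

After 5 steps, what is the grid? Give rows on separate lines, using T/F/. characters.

Step 1: 3 trees catch fire, 1 burn out
  TTT..
  TTTTF
  .TTF.
  TTTTF
  TTTTT
  T.TT.
Step 2: 4 trees catch fire, 3 burn out
  TTT..
  TTTF.
  .TF..
  TTTF.
  TTTTF
  T.TT.
Step 3: 4 trees catch fire, 4 burn out
  TTT..
  TTF..
  .F...
  TTF..
  TTTF.
  T.TT.
Step 4: 5 trees catch fire, 4 burn out
  TTF..
  TF...
  .....
  TF...
  TTF..
  T.TF.
Step 5: 5 trees catch fire, 5 burn out
  TF...
  F....
  .....
  F....
  TF...
  T.F..

TF...
F....
.....
F....
TF...
T.F..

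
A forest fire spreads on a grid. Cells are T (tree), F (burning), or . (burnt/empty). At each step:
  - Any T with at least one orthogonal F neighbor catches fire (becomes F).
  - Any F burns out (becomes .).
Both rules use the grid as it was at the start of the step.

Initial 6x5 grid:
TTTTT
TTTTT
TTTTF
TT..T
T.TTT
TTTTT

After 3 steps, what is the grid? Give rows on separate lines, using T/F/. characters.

Step 1: 3 trees catch fire, 1 burn out
  TTTTT
  TTTTF
  TTTF.
  TT..F
  T.TTT
  TTTTT
Step 2: 4 trees catch fire, 3 burn out
  TTTTF
  TTTF.
  TTF..
  TT...
  T.TTF
  TTTTT
Step 3: 5 trees catch fire, 4 burn out
  TTTF.
  TTF..
  TF...
  TT...
  T.TF.
  TTTTF

TTTF.
TTF..
TF...
TT...
T.TF.
TTTTF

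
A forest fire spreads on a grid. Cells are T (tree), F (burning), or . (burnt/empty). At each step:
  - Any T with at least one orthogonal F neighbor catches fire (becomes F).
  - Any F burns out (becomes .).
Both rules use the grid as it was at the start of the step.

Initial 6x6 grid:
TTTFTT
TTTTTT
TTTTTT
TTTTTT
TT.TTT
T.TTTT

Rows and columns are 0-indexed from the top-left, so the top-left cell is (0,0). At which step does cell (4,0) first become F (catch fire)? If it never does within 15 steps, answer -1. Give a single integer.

Step 1: cell (4,0)='T' (+3 fires, +1 burnt)
Step 2: cell (4,0)='T' (+5 fires, +3 burnt)
Step 3: cell (4,0)='T' (+6 fires, +5 burnt)
Step 4: cell (4,0)='T' (+6 fires, +6 burnt)
Step 5: cell (4,0)='T' (+5 fires, +6 burnt)
Step 6: cell (4,0)='T' (+5 fires, +5 burnt)
Step 7: cell (4,0)='F' (+2 fires, +5 burnt)
  -> target ignites at step 7
Step 8: cell (4,0)='.' (+1 fires, +2 burnt)
Step 9: cell (4,0)='.' (+0 fires, +1 burnt)
  fire out at step 9

7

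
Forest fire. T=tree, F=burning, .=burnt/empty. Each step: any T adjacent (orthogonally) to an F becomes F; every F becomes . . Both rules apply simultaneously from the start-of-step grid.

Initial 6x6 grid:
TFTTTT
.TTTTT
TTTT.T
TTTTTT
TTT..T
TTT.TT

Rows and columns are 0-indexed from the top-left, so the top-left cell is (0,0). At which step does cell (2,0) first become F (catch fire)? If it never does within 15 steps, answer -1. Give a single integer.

Step 1: cell (2,0)='T' (+3 fires, +1 burnt)
Step 2: cell (2,0)='T' (+3 fires, +3 burnt)
Step 3: cell (2,0)='F' (+5 fires, +3 burnt)
  -> target ignites at step 3
Step 4: cell (2,0)='.' (+6 fires, +5 burnt)
Step 5: cell (2,0)='.' (+5 fires, +6 burnt)
Step 6: cell (2,0)='.' (+4 fires, +5 burnt)
Step 7: cell (2,0)='.' (+1 fires, +4 burnt)
Step 8: cell (2,0)='.' (+1 fires, +1 burnt)
Step 9: cell (2,0)='.' (+1 fires, +1 burnt)
Step 10: cell (2,0)='.' (+1 fires, +1 burnt)
Step 11: cell (2,0)='.' (+0 fires, +1 burnt)
  fire out at step 11

3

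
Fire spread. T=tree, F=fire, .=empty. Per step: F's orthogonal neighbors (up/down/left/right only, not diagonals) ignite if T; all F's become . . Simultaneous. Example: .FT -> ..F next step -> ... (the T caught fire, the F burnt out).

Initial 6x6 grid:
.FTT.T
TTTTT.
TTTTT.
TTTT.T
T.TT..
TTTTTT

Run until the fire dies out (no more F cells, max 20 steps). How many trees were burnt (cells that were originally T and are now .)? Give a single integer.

Step 1: +2 fires, +1 burnt (F count now 2)
Step 2: +4 fires, +2 burnt (F count now 4)
Step 3: +4 fires, +4 burnt (F count now 4)
Step 4: +4 fires, +4 burnt (F count now 4)
Step 5: +4 fires, +4 burnt (F count now 4)
Step 6: +3 fires, +4 burnt (F count now 3)
Step 7: +2 fires, +3 burnt (F count now 2)
Step 8: +1 fires, +2 burnt (F count now 1)
Step 9: +1 fires, +1 burnt (F count now 1)
Step 10: +0 fires, +1 burnt (F count now 0)
Fire out after step 10
Initially T: 27, now '.': 34
Total burnt (originally-T cells now '.'): 25

Answer: 25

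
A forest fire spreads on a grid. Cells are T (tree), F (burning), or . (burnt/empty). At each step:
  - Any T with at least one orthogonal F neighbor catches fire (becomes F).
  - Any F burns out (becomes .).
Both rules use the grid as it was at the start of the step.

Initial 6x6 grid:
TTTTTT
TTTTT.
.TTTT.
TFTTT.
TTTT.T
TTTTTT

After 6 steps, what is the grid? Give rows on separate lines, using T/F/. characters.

Step 1: 4 trees catch fire, 1 burn out
  TTTTTT
  TTTTT.
  .FTTT.
  F.FTT.
  TFTT.T
  TTTTTT
Step 2: 6 trees catch fire, 4 burn out
  TTTTTT
  TFTTT.
  ..FTT.
  ...FT.
  F.FT.T
  TFTTTT
Step 3: 8 trees catch fire, 6 burn out
  TFTTTT
  F.FTT.
  ...FT.
  ....F.
  ...F.T
  F.FTTT
Step 4: 5 trees catch fire, 8 burn out
  F.FTTT
  ...FT.
  ....F.
  ......
  .....T
  ...FTT
Step 5: 3 trees catch fire, 5 burn out
  ...FTT
  ....F.
  ......
  ......
  .....T
  ....FT
Step 6: 2 trees catch fire, 3 burn out
  ....FT
  ......
  ......
  ......
  .....T
  .....F

....FT
......
......
......
.....T
.....F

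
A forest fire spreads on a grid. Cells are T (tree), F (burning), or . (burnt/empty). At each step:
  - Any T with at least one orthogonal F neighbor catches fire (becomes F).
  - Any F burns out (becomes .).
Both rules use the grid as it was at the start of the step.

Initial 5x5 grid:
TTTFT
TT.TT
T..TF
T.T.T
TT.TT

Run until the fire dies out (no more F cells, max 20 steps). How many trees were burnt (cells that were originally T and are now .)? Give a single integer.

Answer: 16

Derivation:
Step 1: +6 fires, +2 burnt (F count now 6)
Step 2: +2 fires, +6 burnt (F count now 2)
Step 3: +3 fires, +2 burnt (F count now 3)
Step 4: +1 fires, +3 burnt (F count now 1)
Step 5: +1 fires, +1 burnt (F count now 1)
Step 6: +1 fires, +1 burnt (F count now 1)
Step 7: +1 fires, +1 burnt (F count now 1)
Step 8: +1 fires, +1 burnt (F count now 1)
Step 9: +0 fires, +1 burnt (F count now 0)
Fire out after step 9
Initially T: 17, now '.': 24
Total burnt (originally-T cells now '.'): 16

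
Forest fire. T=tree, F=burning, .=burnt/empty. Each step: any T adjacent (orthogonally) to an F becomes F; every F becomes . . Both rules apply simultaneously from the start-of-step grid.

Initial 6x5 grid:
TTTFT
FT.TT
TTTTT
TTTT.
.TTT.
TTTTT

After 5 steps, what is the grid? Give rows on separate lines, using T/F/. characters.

Step 1: 6 trees catch fire, 2 burn out
  FTF.F
  .F.FT
  FTTTT
  TTTT.
  .TTT.
  TTTTT
Step 2: 5 trees catch fire, 6 burn out
  .F...
  ....F
  .FTFT
  FTTT.
  .TTT.
  TTTTT
Step 3: 4 trees catch fire, 5 burn out
  .....
  .....
  ..F.F
  .FTF.
  .TTT.
  TTTTT
Step 4: 3 trees catch fire, 4 burn out
  .....
  .....
  .....
  ..F..
  .FTF.
  TTTTT
Step 5: 3 trees catch fire, 3 burn out
  .....
  .....
  .....
  .....
  ..F..
  TFTFT

.....
.....
.....
.....
..F..
TFTFT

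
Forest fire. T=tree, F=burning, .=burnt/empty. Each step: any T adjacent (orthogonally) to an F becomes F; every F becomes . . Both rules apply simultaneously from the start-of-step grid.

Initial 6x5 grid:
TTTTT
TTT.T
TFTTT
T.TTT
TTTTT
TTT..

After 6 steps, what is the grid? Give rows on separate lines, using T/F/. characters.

Step 1: 3 trees catch fire, 1 burn out
  TTTTT
  TFT.T
  F.FTT
  T.TTT
  TTTTT
  TTT..
Step 2: 6 trees catch fire, 3 burn out
  TFTTT
  F.F.T
  ...FT
  F.FTT
  TTTTT
  TTT..
Step 3: 6 trees catch fire, 6 burn out
  F.FTT
  ....T
  ....F
  ...FT
  FTFTT
  TTT..
Step 4: 7 trees catch fire, 6 burn out
  ...FT
  ....F
  .....
  ....F
  .F.FT
  FTF..
Step 5: 3 trees catch fire, 7 burn out
  ....F
  .....
  .....
  .....
  ....F
  .F...
Step 6: 0 trees catch fire, 3 burn out
  .....
  .....
  .....
  .....
  .....
  .....

.....
.....
.....
.....
.....
.....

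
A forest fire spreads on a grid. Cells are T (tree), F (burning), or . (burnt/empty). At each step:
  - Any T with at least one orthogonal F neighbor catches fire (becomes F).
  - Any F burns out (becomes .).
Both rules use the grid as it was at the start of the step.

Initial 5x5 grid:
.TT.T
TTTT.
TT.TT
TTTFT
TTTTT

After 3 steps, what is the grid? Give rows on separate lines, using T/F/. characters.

Step 1: 4 trees catch fire, 1 burn out
  .TT.T
  TTTT.
  TT.FT
  TTF.F
  TTTFT
Step 2: 5 trees catch fire, 4 burn out
  .TT.T
  TTTF.
  TT..F
  TF...
  TTF.F
Step 3: 4 trees catch fire, 5 burn out
  .TT.T
  TTF..
  TF...
  F....
  TF...

.TT.T
TTF..
TF...
F....
TF...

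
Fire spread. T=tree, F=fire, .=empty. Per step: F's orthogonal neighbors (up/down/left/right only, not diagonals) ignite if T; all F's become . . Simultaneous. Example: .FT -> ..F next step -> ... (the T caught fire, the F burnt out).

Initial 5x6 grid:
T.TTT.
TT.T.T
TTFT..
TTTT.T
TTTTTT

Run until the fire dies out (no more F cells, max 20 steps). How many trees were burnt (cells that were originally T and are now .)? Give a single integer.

Answer: 21

Derivation:
Step 1: +3 fires, +1 burnt (F count now 3)
Step 2: +6 fires, +3 burnt (F count now 6)
Step 3: +5 fires, +6 burnt (F count now 5)
Step 4: +5 fires, +5 burnt (F count now 5)
Step 5: +1 fires, +5 burnt (F count now 1)
Step 6: +1 fires, +1 burnt (F count now 1)
Step 7: +0 fires, +1 burnt (F count now 0)
Fire out after step 7
Initially T: 22, now '.': 29
Total burnt (originally-T cells now '.'): 21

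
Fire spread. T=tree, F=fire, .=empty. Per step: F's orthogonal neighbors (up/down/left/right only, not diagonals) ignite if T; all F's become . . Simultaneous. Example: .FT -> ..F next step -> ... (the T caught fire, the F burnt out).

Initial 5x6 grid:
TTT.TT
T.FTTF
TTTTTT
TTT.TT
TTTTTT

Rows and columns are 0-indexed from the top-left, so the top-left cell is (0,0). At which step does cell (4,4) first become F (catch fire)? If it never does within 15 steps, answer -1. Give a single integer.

Step 1: cell (4,4)='T' (+6 fires, +2 burnt)
Step 2: cell (4,4)='T' (+7 fires, +6 burnt)
Step 3: cell (4,4)='T' (+6 fires, +7 burnt)
Step 4: cell (4,4)='F' (+5 fires, +6 burnt)
  -> target ignites at step 4
Step 5: cell (4,4)='.' (+1 fires, +5 burnt)
Step 6: cell (4,4)='.' (+0 fires, +1 burnt)
  fire out at step 6

4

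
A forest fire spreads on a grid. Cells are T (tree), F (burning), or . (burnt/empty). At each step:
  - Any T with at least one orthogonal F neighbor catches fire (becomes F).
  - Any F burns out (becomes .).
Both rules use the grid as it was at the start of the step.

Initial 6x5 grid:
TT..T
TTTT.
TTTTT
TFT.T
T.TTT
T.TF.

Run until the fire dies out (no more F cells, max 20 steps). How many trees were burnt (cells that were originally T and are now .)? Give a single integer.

Answer: 20

Derivation:
Step 1: +5 fires, +2 burnt (F count now 5)
Step 2: +6 fires, +5 burnt (F count now 6)
Step 3: +6 fires, +6 burnt (F count now 6)
Step 4: +3 fires, +6 burnt (F count now 3)
Step 5: +0 fires, +3 burnt (F count now 0)
Fire out after step 5
Initially T: 21, now '.': 29
Total burnt (originally-T cells now '.'): 20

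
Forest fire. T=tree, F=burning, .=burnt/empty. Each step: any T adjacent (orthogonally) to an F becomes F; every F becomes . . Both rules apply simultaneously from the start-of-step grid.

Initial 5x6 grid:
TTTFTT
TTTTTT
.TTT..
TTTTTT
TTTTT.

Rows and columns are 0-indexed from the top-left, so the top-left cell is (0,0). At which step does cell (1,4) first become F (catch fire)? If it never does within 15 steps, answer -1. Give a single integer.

Step 1: cell (1,4)='T' (+3 fires, +1 burnt)
Step 2: cell (1,4)='F' (+5 fires, +3 burnt)
  -> target ignites at step 2
Step 3: cell (1,4)='.' (+5 fires, +5 burnt)
Step 4: cell (1,4)='.' (+5 fires, +5 burnt)
Step 5: cell (1,4)='.' (+4 fires, +5 burnt)
Step 6: cell (1,4)='.' (+2 fires, +4 burnt)
Step 7: cell (1,4)='.' (+1 fires, +2 burnt)
Step 8: cell (1,4)='.' (+0 fires, +1 burnt)
  fire out at step 8

2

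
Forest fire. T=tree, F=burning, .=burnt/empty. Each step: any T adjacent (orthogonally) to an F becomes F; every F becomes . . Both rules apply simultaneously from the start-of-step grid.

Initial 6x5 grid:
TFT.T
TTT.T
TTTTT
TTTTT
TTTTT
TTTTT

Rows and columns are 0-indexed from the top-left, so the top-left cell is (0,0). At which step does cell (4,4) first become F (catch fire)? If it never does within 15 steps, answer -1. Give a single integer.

Step 1: cell (4,4)='T' (+3 fires, +1 burnt)
Step 2: cell (4,4)='T' (+3 fires, +3 burnt)
Step 3: cell (4,4)='T' (+3 fires, +3 burnt)
Step 4: cell (4,4)='T' (+4 fires, +3 burnt)
Step 5: cell (4,4)='T' (+5 fires, +4 burnt)
Step 6: cell (4,4)='T' (+5 fires, +5 burnt)
Step 7: cell (4,4)='F' (+3 fires, +5 burnt)
  -> target ignites at step 7
Step 8: cell (4,4)='.' (+1 fires, +3 burnt)
Step 9: cell (4,4)='.' (+0 fires, +1 burnt)
  fire out at step 9

7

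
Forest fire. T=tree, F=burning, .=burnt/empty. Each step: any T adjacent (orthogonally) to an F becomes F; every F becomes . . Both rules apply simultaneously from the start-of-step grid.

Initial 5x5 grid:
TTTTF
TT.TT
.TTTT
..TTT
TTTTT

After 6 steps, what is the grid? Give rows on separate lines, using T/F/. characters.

Step 1: 2 trees catch fire, 1 burn out
  TTTF.
  TT.TF
  .TTTT
  ..TTT
  TTTTT
Step 2: 3 trees catch fire, 2 burn out
  TTF..
  TT.F.
  .TTTF
  ..TTT
  TTTTT
Step 3: 3 trees catch fire, 3 burn out
  TF...
  TT...
  .TTF.
  ..TTF
  TTTTT
Step 4: 5 trees catch fire, 3 burn out
  F....
  TF...
  .TF..
  ..TF.
  TTTTF
Step 5: 4 trees catch fire, 5 burn out
  .....
  F....
  .F...
  ..F..
  TTTF.
Step 6: 1 trees catch fire, 4 burn out
  .....
  .....
  .....
  .....
  TTF..

.....
.....
.....
.....
TTF..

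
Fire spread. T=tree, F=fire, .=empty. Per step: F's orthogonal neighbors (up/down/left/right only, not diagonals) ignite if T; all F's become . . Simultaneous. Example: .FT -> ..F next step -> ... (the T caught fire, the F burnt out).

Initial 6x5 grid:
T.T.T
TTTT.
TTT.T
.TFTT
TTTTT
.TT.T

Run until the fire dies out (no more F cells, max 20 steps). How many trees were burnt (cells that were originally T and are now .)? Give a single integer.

Step 1: +4 fires, +1 burnt (F count now 4)
Step 2: +6 fires, +4 burnt (F count now 6)
Step 3: +8 fires, +6 burnt (F count now 8)
Step 4: +2 fires, +8 burnt (F count now 2)
Step 5: +1 fires, +2 burnt (F count now 1)
Step 6: +0 fires, +1 burnt (F count now 0)
Fire out after step 6
Initially T: 22, now '.': 29
Total burnt (originally-T cells now '.'): 21

Answer: 21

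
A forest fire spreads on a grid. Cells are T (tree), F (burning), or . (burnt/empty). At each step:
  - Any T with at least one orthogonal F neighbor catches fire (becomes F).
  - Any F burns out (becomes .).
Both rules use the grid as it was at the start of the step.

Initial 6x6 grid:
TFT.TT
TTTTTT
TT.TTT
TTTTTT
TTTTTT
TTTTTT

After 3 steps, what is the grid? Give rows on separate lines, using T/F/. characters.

Step 1: 3 trees catch fire, 1 burn out
  F.F.TT
  TFTTTT
  TT.TTT
  TTTTTT
  TTTTTT
  TTTTTT
Step 2: 3 trees catch fire, 3 burn out
  ....TT
  F.FTTT
  TF.TTT
  TTTTTT
  TTTTTT
  TTTTTT
Step 3: 3 trees catch fire, 3 burn out
  ....TT
  ...FTT
  F..TTT
  TFTTTT
  TTTTTT
  TTTTTT

....TT
...FTT
F..TTT
TFTTTT
TTTTTT
TTTTTT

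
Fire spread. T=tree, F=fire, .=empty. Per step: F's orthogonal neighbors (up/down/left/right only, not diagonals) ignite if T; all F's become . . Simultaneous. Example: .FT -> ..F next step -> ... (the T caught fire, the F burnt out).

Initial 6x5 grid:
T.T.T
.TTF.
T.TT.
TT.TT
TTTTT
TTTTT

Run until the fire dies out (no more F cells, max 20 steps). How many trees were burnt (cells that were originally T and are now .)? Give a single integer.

Answer: 20

Derivation:
Step 1: +2 fires, +1 burnt (F count now 2)
Step 2: +4 fires, +2 burnt (F count now 4)
Step 3: +2 fires, +4 burnt (F count now 2)
Step 4: +3 fires, +2 burnt (F count now 3)
Step 5: +3 fires, +3 burnt (F count now 3)
Step 6: +3 fires, +3 burnt (F count now 3)
Step 7: +2 fires, +3 burnt (F count now 2)
Step 8: +1 fires, +2 burnt (F count now 1)
Step 9: +0 fires, +1 burnt (F count now 0)
Fire out after step 9
Initially T: 22, now '.': 28
Total burnt (originally-T cells now '.'): 20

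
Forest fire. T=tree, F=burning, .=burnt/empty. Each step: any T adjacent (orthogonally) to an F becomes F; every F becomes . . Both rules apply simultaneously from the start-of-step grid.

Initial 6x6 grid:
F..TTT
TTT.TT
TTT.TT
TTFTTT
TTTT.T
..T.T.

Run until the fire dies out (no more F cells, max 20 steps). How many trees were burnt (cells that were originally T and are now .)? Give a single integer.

Answer: 24

Derivation:
Step 1: +5 fires, +2 burnt (F count now 5)
Step 2: +9 fires, +5 burnt (F count now 9)
Step 3: +3 fires, +9 burnt (F count now 3)
Step 4: +3 fires, +3 burnt (F count now 3)
Step 5: +2 fires, +3 burnt (F count now 2)
Step 6: +2 fires, +2 burnt (F count now 2)
Step 7: +0 fires, +2 burnt (F count now 0)
Fire out after step 7
Initially T: 25, now '.': 35
Total burnt (originally-T cells now '.'): 24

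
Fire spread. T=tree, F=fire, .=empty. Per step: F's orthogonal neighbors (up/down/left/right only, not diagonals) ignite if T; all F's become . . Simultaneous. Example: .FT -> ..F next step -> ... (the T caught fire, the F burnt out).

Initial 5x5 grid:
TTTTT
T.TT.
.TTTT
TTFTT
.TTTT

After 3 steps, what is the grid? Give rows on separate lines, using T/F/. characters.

Step 1: 4 trees catch fire, 1 burn out
  TTTTT
  T.TT.
  .TFTT
  TF.FT
  .TFTT
Step 2: 7 trees catch fire, 4 burn out
  TTTTT
  T.FT.
  .F.FT
  F...F
  .F.FT
Step 3: 4 trees catch fire, 7 burn out
  TTFTT
  T..F.
  ....F
  .....
  ....F

TTFTT
T..F.
....F
.....
....F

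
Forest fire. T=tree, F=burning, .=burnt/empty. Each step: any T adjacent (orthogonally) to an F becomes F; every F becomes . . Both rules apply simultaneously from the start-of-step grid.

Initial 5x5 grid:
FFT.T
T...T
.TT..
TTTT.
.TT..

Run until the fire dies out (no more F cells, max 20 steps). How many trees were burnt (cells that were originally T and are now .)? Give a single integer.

Answer: 2

Derivation:
Step 1: +2 fires, +2 burnt (F count now 2)
Step 2: +0 fires, +2 burnt (F count now 0)
Fire out after step 2
Initially T: 12, now '.': 15
Total burnt (originally-T cells now '.'): 2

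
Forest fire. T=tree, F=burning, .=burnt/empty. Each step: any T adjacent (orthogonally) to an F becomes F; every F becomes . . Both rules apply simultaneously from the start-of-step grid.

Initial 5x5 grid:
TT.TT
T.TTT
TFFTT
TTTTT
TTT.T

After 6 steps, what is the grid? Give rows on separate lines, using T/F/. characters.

Step 1: 5 trees catch fire, 2 burn out
  TT.TT
  T.FTT
  F..FT
  TFFTT
  TTT.T
Step 2: 7 trees catch fire, 5 burn out
  TT.TT
  F..FT
  ....F
  F..FT
  TFF.T
Step 3: 5 trees catch fire, 7 burn out
  FT.FT
  ....F
  .....
  ....F
  F...T
Step 4: 3 trees catch fire, 5 burn out
  .F..F
  .....
  .....
  .....
  ....F
Step 5: 0 trees catch fire, 3 burn out
  .....
  .....
  .....
  .....
  .....
Step 6: 0 trees catch fire, 0 burn out
  .....
  .....
  .....
  .....
  .....

.....
.....
.....
.....
.....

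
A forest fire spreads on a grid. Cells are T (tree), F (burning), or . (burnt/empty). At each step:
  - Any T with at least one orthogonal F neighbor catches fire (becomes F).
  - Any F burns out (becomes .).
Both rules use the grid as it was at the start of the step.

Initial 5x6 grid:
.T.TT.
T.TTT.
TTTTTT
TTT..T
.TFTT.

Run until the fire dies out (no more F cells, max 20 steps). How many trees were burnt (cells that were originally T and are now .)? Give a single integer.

Step 1: +3 fires, +1 burnt (F count now 3)
Step 2: +3 fires, +3 burnt (F count now 3)
Step 3: +4 fires, +3 burnt (F count now 4)
Step 4: +3 fires, +4 burnt (F count now 3)
Step 5: +4 fires, +3 burnt (F count now 4)
Step 6: +2 fires, +4 burnt (F count now 2)
Step 7: +0 fires, +2 burnt (F count now 0)
Fire out after step 7
Initially T: 20, now '.': 29
Total burnt (originally-T cells now '.'): 19

Answer: 19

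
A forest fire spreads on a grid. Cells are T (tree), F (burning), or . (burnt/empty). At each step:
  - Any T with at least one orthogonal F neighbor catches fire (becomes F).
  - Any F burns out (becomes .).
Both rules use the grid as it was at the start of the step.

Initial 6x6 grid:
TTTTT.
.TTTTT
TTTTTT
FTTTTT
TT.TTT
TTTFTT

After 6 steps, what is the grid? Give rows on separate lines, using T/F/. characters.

Step 1: 6 trees catch fire, 2 burn out
  TTTTT.
  .TTTTT
  FTTTTT
  .FTTTT
  FT.FTT
  TTF.FT
Step 2: 8 trees catch fire, 6 burn out
  TTTTT.
  .TTTTT
  .FTTTT
  ..FFTT
  .F..FT
  FF...F
Step 3: 5 trees catch fire, 8 burn out
  TTTTT.
  .FTTTT
  ..FFTT
  ....FT
  .....F
  ......
Step 4: 5 trees catch fire, 5 burn out
  TFTTT.
  ..FFTT
  ....FT
  .....F
  ......
  ......
Step 5: 5 trees catch fire, 5 burn out
  F.FFT.
  ....FT
  .....F
  ......
  ......
  ......
Step 6: 2 trees catch fire, 5 burn out
  ....F.
  .....F
  ......
  ......
  ......
  ......

....F.
.....F
......
......
......
......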